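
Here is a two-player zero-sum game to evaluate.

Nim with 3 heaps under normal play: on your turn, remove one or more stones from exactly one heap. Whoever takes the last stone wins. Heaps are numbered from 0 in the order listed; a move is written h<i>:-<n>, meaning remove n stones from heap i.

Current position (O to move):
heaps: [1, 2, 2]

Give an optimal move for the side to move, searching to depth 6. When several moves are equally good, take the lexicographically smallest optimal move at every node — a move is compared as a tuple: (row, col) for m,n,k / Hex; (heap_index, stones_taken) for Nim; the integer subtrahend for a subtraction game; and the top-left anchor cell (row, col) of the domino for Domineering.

p1 O@[(1,2,2)]: h0:-1[(0,2,2)]+1* h1:-1[(1,1,2)]-1 h1:-2[(1,0,2)]-1 h2:-1[(1,2,1)]-1 h2:-2[(1,2,0)]-1
p2 X@[(0,2,2)]: h1:-1[(0,1,2)]-1* h1:-2[(0,0,2)]-1 h2:-1[(0,2,1)]-1 h2:-2[(0,2,0)]-1
p3 O@[(0,1,2)]: h1:-1[(0,0,2)]-1 h2:-1[(0,1,1)]+1* h2:-2[(0,1,0)]-1
p4 X@[(0,1,1)]: h1:-1[(0,0,1)]-1* h2:-1[(0,1,0)]-1
p5 O@[(0,0,1)]: h2:-1[(0,0,0)]+1*
p6 X@[(0,0,0)] terminal -1; root [(1,2,2)] d6

O's best at [(1,2,2)]: h0:-1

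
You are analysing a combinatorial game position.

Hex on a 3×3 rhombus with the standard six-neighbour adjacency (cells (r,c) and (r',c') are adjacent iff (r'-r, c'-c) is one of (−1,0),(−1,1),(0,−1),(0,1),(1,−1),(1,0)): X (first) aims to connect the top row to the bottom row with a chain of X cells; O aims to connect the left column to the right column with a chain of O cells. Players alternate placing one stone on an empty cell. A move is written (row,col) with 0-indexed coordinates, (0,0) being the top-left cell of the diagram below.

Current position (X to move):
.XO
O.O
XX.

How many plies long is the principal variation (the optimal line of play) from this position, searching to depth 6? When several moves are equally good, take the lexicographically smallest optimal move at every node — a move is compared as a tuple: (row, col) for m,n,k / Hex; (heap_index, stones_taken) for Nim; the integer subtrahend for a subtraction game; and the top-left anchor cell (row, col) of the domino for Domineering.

PV length from [.XO/O.O/XX.]: 1 ply

ply 1, X at .XO/O.O/XX. | (0,0)=-1→XXO/O.O/XX.; (1,1)=+1→.XO/OXO/XX.*; (2,2)=-1→.XO/O.O/XXX
ply 2: .XO/OXO/XX. is terminal -1 (O); from .XO/O.O/XX. depth 6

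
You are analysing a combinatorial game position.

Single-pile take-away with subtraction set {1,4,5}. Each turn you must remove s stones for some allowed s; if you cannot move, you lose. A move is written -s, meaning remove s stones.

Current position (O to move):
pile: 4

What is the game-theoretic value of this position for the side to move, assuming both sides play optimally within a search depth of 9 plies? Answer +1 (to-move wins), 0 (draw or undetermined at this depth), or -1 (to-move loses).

[4] O move#1: -1:-1/3, -4:+1/0*
[0] end (terminal -1, X#2); searched 4 to 9

value(4, O) = +1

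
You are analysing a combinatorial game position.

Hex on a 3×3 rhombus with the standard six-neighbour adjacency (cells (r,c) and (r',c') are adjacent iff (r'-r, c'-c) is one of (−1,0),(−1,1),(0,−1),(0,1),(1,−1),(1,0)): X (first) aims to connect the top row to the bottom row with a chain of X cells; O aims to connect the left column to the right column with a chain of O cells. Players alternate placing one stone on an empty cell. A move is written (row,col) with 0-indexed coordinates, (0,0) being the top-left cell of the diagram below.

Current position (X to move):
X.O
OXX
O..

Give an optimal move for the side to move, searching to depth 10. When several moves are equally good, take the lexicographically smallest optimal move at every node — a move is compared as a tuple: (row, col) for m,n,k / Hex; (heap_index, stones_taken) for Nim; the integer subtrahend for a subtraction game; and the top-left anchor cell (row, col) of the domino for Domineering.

X's best at [X.O/OXX/O..]: (0,1)

p1 X@[X.O/OXX/O..]: (0,1)[XXO/OXX/O..]+1* (2,1)[X.O/OXX/OX.]-1 (2,2)[X.O/OXX/O.X]-1
p2 O@[XXO/OXX/O..]: (2,1)[XXO/OXX/OO.]-1* (2,2)[XXO/OXX/O.O]-1
p3 X@[XXO/OXX/OO.]: (2,2)[XXO/OXX/OOX]+1*
p4 O@[XXO/OXX/OOX] terminal -1; root [X.O/OXX/O..] d10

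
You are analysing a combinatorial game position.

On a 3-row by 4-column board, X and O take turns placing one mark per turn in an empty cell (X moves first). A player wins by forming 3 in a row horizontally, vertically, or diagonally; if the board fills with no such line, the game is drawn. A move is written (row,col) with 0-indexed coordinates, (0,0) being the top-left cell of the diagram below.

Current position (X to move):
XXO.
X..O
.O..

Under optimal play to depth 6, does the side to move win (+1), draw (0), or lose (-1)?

ply 1, X at XXO./X..O/.O.. | (0,3)=-1→XXOX/X..O/.O..; (1,1)=+1→XXO./XX.O/.O..*; (1,2)=+1→XXO./X.XO/.O..; (2,0)=+1→XXO./X..O/XO..; (2,2)=+1→XXO./X..O/.OX.; (2,3)=+1→XXO./X..O/.O.X
ply 2, O at XXO./XX.O/.O.. | (0,3)=-1→XXOO/XX.O/.O..*; (1,2)=-1→XXO./XXOO/.O..; (2,0)=-1→XXO./XX.O/OO..; (2,2)=-1→XXO./XX.O/.OO.; (2,3)=-1→XXO./XX.O/.O.O
ply 3, X at XXOO/XX.O/.O.. | (1,2)=+1→XXOO/XXXO/.O..*; (2,0)=+1→XXOO/XX.O/XO..; (2,2)=+1→XXOO/XX.O/.OX.; (2,3)=-1→XXOO/XX.O/.O.X
ply 4: XXOO/XXXO/.O.. is terminal -1 (O); from XXO./X..O/.O.. depth 6

value(XXO./X..O/.O.., X) = +1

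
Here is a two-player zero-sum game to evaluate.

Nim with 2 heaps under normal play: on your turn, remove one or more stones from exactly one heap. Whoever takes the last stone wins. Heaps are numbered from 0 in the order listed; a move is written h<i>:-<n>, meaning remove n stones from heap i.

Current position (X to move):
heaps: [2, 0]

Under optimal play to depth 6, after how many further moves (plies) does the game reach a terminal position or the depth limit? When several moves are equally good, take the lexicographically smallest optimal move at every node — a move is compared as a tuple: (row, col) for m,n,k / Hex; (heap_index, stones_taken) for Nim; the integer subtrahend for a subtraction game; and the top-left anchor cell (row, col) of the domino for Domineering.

PV length from [(2,0)]: 1 ply

ply 1, X at (2,0) | h0:-1=-1→(1,0); h0:-2=+1→(0,0)*
ply 2: (0,0) is terminal -1 (O); from (2,0) depth 6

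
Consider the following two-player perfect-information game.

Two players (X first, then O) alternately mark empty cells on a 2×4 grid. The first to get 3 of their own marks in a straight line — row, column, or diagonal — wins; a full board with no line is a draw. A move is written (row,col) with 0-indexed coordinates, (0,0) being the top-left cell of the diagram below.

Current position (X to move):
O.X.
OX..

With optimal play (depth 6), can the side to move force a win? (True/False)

ply 1, X at O.X./OX.. | (0,1)=+0→OXX./OX..*; (0,3)=+0→O.XX/OX..; (1,2)=+0→O.X./OXX.; (1,3)=+0→O.X./OX.X
ply 2, O at OXX./OX.. | (0,3)=+0→OXXO/OX..*; (1,2)=-1→OXX./OXO.; (1,3)=-1→OXX./OX.O
ply 3, X at OXXO/OX.. | (1,2)=+0→OXXO/OXX.*; (1,3)=+0→OXXO/OX.X
ply 4, O at OXXO/OXX. | (1,3)=+0→OXXO/OXXO*
ply 5: OXXO/OXXO is terminal +0 (X); from O.X./OX.. depth 6

X winning at [O.X./OX..]: False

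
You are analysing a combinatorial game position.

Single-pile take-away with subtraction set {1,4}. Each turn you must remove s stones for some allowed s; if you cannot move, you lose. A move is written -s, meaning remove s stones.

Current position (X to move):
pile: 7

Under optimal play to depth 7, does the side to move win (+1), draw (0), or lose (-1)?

value(7, X) = -1

p1 X@[7]: -1[6]-1* -4[3]-1
p2 O@[6]: -1[5]+1* -4[2]+1
p3 X@[5]: -1[4]-1* -4[1]-1
p4 O@[4]: -1[3]-1 -4[0]+1*
p5 X@[0] terminal -1; root [7] d7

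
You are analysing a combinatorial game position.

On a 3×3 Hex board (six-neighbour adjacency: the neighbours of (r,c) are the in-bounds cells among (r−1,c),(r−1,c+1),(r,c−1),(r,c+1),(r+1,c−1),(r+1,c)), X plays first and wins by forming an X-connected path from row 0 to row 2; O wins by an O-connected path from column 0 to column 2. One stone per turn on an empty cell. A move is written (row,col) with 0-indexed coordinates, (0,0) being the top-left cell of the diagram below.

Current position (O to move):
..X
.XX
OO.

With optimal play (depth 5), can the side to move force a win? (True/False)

O winning at [..X/.XX/OO.]: True

[..X/.XX/OO.] O move#1: (0,0):-1/O.X/.XX/OO., (0,1):-1/.OX/.XX/OO., (1,0):-1/..X/OXX/OO., (2,2):+1/..X/.XX/OOO*
[..X/.XX/OOO] end (terminal -1, X#2); searched ..X/.XX/OO. to 5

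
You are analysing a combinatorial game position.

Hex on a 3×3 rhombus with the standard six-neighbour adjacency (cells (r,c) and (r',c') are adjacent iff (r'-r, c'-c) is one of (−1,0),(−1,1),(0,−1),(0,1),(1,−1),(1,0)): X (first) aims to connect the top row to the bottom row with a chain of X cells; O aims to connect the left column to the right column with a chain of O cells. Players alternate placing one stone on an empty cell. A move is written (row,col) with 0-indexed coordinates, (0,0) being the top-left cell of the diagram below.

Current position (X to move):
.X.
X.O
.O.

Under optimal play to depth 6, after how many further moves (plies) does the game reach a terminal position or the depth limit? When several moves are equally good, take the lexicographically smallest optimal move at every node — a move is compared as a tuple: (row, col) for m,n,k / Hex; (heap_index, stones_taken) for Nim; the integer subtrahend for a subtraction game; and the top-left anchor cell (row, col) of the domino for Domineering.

PV length from [.X./X.O/.O.]: 1 ply

[.X./X.O/.O.] X move#1: (0,0):-1/XX./X.O/.O., (0,2):-1/.XX/X.O/.O., (1,1):-1/.X./XXO/.O., (2,0):+1/.X./X.O/XO.*, (2,2):-1/.X./X.O/.OX
[.X./X.O/XO.] end (terminal -1, O#2); searched .X./X.O/.O. to 6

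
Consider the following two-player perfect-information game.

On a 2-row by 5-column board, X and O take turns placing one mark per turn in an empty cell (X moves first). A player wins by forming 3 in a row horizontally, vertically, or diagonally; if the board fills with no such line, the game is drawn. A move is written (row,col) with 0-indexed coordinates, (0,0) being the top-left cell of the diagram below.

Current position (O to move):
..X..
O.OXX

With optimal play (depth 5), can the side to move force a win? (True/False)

O winning at [..X../O.OXX]: True

[..X../O.OXX] O move#1: (0,0):+0/O.X../O.OXX, (0,1):+0/.OX../O.OXX, (0,3):+0/..XO./O.OXX, (0,4):+0/..X.O/O.OXX, (1,1):+1/..X../OOOXX*
[..X../OOOXX] end (terminal -1, X#2); searched ..X../O.OXX to 5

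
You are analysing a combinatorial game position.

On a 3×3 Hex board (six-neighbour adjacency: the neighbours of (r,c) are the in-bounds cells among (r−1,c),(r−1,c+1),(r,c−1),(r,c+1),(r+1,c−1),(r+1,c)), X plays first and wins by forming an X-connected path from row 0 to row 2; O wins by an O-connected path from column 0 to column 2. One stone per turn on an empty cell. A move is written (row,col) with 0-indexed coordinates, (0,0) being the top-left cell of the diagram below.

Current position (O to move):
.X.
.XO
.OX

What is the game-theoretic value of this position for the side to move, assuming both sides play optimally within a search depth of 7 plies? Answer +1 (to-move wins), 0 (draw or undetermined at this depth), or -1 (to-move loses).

value(.X./.XO/.OX, O) = +1

[.X./.XO/.OX] O move#1: (0,0):-1/OX./.XO/.OX, (0,2):-1/.XO/.XO/.OX, (1,0):-1/.X./OXO/.OX, (2,0):+1/.X./.XO/OOX*
[.X./.XO/OOX] end (terminal -1, X#2); searched .X./.XO/.OX to 7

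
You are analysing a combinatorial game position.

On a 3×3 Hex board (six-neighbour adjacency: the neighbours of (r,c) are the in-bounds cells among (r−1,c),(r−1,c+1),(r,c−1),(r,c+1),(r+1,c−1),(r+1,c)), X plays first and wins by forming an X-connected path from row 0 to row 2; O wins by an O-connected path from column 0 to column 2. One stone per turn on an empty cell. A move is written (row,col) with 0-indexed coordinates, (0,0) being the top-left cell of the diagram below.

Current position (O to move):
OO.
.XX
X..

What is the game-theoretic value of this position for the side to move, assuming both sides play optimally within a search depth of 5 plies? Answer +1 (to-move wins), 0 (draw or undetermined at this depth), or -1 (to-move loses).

p1 O@[OO./.XX/X..]: (0,2)[OOO/.XX/X..]+1* (1,0)[OO./OXX/X..]-1 (2,1)[OO./.XX/XO.]-1 (2,2)[OO./.XX/X.O]-1
p2 X@[OOO/.XX/X..] terminal -1; root [OO./.XX/X..] d5

value(OO./.XX/X.., O) = +1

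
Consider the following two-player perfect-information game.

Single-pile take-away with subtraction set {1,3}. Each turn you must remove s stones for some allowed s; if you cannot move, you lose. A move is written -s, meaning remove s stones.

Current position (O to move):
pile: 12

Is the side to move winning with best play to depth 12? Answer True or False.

ply 1, O at 12 | -1=-1→11*; -3=-1→9
ply 2, X at 11 | -1=+1→10*; -3=+1→8
ply 3, O at 10 | -1=-1→9*; -3=-1→7
ply 4, X at 9 | -1=+1→8*; -3=+1→6
ply 5, O at 8 | -1=-1→7*; -3=-1→5
ply 6, X at 7 | -1=+1→6*; -3=+1→4
ply 7, O at 6 | -1=-1→5*; -3=-1→3
ply 8, X at 5 | -1=+1→4*; -3=+1→2
ply 9, O at 4 | -1=-1→3*; -3=-1→1
ply 10, X at 3 | -1=+1→2*; -3=+1→0
ply 11, O at 2 | -1=-1→1*
ply 12, X at 1 | -1=+1→0*
ply 13: 0 is terminal -1 (O); from 12 depth 12

O winning at [12]: False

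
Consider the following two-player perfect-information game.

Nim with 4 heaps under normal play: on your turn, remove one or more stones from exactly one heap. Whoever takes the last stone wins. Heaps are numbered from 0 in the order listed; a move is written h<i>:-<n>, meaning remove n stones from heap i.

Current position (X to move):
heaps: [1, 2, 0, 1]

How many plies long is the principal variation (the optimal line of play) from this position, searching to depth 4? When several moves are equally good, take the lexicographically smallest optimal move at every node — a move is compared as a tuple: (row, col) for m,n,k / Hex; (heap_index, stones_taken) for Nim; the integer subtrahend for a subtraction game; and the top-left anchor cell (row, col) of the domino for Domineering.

p1 X@[(1,2,0,1)]: h0:-1[(0,2,0,1)]-1 h1:-1[(1,1,0,1)]-1 h1:-2[(1,0,0,1)]+1* h3:-1[(1,2,0,0)]-1
p2 O@[(1,0,0,1)]: h0:-1[(0,0,0,1)]-1* h3:-1[(1,0,0,0)]-1
p3 X@[(0,0,0,1)]: h3:-1[(0,0,0,0)]+1*
p4 O@[(0,0,0,0)] terminal -1; root [(1,2,0,1)] d4

PV length from [(1,2,0,1)]: 3 plies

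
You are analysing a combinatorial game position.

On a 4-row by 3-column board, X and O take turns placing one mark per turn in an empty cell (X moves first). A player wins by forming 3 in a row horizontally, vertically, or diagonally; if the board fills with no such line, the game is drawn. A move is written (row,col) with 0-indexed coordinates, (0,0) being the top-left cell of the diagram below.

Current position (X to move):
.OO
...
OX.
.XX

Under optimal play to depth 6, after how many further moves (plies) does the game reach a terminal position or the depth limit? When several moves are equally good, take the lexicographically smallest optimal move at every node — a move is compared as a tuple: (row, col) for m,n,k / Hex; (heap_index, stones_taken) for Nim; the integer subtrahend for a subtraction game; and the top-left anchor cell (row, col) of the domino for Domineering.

PV length from [.OO/.../OX./.XX]: 1 ply

ply 1, X at .OO/.../OX./.XX | (0,0)=-1→XOO/.../OX./.XX; (1,0)=+1→.OO/X../OX./.XX*; (1,1)=+1→.OO/.X./OX./.XX; (1,2)=-1→.OO/..X/OX./.XX; (2,2)=-1→.OO/.../OXX/.XX; (3,0)=+1→.OO/.../OX./XXX
ply 2: .OO/X../OX./.XX is terminal -1 (O); from .OO/.../OX./.XX depth 6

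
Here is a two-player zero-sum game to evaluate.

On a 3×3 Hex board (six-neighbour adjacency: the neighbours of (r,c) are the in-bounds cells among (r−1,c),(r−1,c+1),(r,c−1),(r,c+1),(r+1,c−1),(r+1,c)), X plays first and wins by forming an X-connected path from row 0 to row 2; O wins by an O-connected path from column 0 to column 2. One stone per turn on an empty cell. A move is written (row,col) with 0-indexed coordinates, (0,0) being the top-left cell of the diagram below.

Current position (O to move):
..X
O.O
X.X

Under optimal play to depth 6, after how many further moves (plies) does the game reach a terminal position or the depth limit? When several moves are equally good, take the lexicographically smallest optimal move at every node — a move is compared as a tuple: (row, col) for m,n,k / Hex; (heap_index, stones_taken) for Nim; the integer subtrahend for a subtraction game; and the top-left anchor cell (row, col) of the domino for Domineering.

PV length from [..X/O.O/X.X]: 1 ply

[..X/O.O/X.X] O move#1: (0,0):-1/O.X/O.O/X.X, (0,1):-1/.OX/O.O/X.X, (1,1):+1/..X/OOO/X.X*, (2,1):-1/..X/O.O/XOX
[..X/OOO/X.X] end (terminal -1, X#2); searched ..X/O.O/X.X to 6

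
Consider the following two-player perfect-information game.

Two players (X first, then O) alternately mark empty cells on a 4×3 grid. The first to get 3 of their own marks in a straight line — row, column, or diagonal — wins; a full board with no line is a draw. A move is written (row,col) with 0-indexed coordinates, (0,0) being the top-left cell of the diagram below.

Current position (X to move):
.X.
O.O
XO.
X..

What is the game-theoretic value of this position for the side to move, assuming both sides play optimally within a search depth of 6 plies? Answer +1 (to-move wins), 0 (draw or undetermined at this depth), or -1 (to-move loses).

value(.X./O.O/XO./X.., X) = -1

ply 1, X at .X./O.O/XO./X.. | (0,0)=-1→XX./O.O/XO./X..*; (0,2)=-1→.XX/O.O/XO./X..; (1,1)=-1→.X./OXO/XO./X..; (2,2)=-1→.X./O.O/XOX/X..; (3,1)=-1→.X./O.O/XO./XX.; (3,2)=-1→.X./O.O/XO./X.X
ply 2, O at XX./O.O/XO./X.. | (0,2)=+1→XXO/O.O/XO./X..*; (1,1)=+1→XX./OOO/XO./X..; (2,2)=-1→XX./O.O/XOO/X..; (3,1)=-1→XX./O.O/XO./XO.; (3,2)=+1→XX./O.O/XO./X.O
ply 3, X at XXO/O.O/XO./X.. | (1,1)=-1→XXO/OXO/XO./X..*; (2,2)=-1→XXO/O.O/XOX/X..; (3,1)=-1→XXO/O.O/XO./XX.; (3,2)=-1→XXO/O.O/XO./X.X
ply 4, O at XXO/OXO/XO./X.. | (2,2)=+1→XXO/OXO/XOO/X..*; (3,1)=-1→XXO/OXO/XO./XO.; (3,2)=+1→XXO/OXO/XO./X.O
ply 5: XXO/OXO/XOO/X.. is terminal -1 (X); from .X./O.O/XO./X.. depth 6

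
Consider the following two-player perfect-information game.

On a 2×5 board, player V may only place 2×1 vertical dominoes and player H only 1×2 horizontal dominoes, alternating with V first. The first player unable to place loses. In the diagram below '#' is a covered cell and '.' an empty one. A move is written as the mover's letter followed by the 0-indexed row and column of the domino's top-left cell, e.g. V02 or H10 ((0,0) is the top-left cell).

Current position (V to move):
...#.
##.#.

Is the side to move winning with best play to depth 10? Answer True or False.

[...#./##.#.] V move#1: V02:+1/..##./####.*, V04:-1/...##/##.##
[..##./####.] H move#2: H00:-1/####./####.*
[####./####.] V move#3: V04:+1/#####/#####*
[#####/#####] end (terminal -1, H#4); searched ...#./##.#. to 10

V winning at [...#./##.#.]: True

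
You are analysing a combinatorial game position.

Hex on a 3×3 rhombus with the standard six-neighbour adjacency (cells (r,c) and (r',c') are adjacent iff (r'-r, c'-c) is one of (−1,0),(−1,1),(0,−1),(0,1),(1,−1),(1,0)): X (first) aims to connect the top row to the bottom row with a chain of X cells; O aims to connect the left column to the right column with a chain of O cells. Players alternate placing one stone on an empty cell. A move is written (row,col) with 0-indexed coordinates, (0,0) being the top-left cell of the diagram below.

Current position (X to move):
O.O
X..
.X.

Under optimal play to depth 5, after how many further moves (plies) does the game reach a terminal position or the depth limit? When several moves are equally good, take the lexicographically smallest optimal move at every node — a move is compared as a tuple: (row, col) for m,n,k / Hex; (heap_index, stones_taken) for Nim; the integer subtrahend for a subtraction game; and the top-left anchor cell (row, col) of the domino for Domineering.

ply 1, X at O.O/X../.X. | (0,1)=+1→OXO/X../.X.*; (1,1)=-1→O.O/XX./.X.; (1,2)=-1→O.O/X.X/.X.; (2,0)=-1→O.O/X../XX.; (2,2)=-1→O.O/X../.XX
ply 2, O at OXO/X../.X. | (1,1)=-1→OXO/XO./.X.*; (1,2)=-1→OXO/X.O/.X.; (2,0)=-1→OXO/X../OX.; (2,2)=-1→OXO/X../.XO
ply 3, X at OXO/XO./.X. | (1,2)=-1→OXO/XOX/.X.; (2,0)=+1→OXO/XO./XX.*; (2,2)=-1→OXO/XO./.XX
ply 4: OXO/XO./XX. is terminal -1 (O); from O.O/X../.X. depth 5

PV length from [O.O/X../.X.]: 3 plies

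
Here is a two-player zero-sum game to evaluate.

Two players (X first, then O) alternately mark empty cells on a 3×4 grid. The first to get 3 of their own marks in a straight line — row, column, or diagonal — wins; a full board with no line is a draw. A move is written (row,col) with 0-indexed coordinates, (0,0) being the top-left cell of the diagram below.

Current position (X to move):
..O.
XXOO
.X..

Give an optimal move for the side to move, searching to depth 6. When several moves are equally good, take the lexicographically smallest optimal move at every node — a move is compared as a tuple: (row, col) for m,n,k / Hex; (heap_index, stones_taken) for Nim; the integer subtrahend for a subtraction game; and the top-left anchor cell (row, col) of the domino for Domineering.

X's best at [..O./XXOO/.X..]: (0,1)

[..O./XXOO/.X..] X move#1: (0,0):-1/X.O./XXOO/.X.., (0,1):+1/.XO./XXOO/.X..*, (0,3):-1/..OX/XXOO/.X.., (2,0):-1/..O./XXOO/XX.., (2,2):+1/..O./XXOO/.XX., (2,3):-1/..O./XXOO/.X.X
[.XO./XXOO/.X..] end (terminal -1, O#2); searched ..O./XXOO/.X.. to 6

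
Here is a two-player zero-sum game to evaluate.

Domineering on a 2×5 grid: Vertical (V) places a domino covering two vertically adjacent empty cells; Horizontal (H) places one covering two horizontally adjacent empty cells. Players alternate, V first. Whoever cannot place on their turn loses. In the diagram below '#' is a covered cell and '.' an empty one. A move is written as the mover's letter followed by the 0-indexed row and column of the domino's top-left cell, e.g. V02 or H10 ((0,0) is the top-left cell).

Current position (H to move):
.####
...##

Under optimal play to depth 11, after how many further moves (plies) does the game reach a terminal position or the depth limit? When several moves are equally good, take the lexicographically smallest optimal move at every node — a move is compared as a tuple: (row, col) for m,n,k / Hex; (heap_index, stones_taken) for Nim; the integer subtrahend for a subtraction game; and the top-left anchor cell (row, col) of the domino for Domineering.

PV length from [.####/...##]: 1 ply

[.####/...##] H move#1: H10:+1/.####/##.##*, H11:-1/.####/.####
[.####/##.##] end (terminal -1, V#2); searched .####/...## to 11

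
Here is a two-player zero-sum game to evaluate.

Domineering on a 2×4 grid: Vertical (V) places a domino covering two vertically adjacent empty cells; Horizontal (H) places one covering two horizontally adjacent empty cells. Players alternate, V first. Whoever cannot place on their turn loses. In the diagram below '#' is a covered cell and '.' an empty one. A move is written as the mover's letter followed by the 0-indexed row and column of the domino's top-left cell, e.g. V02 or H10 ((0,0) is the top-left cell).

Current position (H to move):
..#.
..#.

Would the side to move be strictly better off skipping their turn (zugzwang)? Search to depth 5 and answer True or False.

[..#./..#.] H move#1: H00:+1/###./..#.*, H10:+1/..#./###.
[###./..#.] V move#2: V03:-1/####/..##*
[####/..##] H move#3: H10:+1/####/####*
[####/####] end (terminal -1, V#4); searched ..#./..#. to 5
pass branch (V moves first from the same position):
  | [..#./..#.] V move#1: V00:+1/#.#./#.#.*, V01:+1/.##./.##., V03:-1/..##/..##
  | [#.#./#.#.] end (terminal -1, H#2); searched ..#./..#. to 5
H moving scores +1; H passing scores -1

zugzwang(..#./..#., H) = False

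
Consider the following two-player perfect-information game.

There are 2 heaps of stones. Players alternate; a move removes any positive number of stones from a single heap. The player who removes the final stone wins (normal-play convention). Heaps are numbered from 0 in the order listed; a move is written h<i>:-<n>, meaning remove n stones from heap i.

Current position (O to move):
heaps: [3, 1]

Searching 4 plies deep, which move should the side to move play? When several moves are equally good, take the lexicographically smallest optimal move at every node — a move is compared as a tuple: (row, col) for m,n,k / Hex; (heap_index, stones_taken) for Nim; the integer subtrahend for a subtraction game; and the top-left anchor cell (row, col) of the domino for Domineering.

O's best at [(3,1)]: h0:-2

p1 O@[(3,1)]: h0:-1[(2,1)]-1 h0:-2[(1,1)]+1* h0:-3[(0,1)]-1 h1:-1[(3,0)]-1
p2 X@[(1,1)]: h0:-1[(0,1)]-1* h1:-1[(1,0)]-1
p3 O@[(0,1)]: h1:-1[(0,0)]+1*
p4 X@[(0,0)] terminal -1; root [(3,1)] d4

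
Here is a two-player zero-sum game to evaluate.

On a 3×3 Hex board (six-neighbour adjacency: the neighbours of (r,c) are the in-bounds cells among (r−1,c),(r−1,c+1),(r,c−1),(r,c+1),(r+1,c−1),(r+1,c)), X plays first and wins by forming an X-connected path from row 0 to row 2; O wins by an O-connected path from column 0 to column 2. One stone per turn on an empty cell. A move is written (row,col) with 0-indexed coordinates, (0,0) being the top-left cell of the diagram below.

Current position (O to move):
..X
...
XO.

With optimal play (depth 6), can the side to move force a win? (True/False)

p1 O@[..X/.../XO.]: (0,0)[O.X/.../XO.]-1* (0,1)[.OX/.../XO.]-1 (1,0)[..X/O../XO.]-1 (1,1)[..X/.O./XO.]-1 (1,2)[..X/..O/XO.]-1 (2,2)[..X/.../XOO]-1
p2 X@[O.X/.../XO.]: (0,1)[OXX/.../XO.]+1* (1,0)[O.X/X../XO.]+1 (1,1)[O.X/.X./XO.]+1 (1,2)[O.X/..X/XO.]+1 (2,2)[O.X/.../XOX]+1
p3 O@[OXX/.../XO.]: (1,0)[OXX/O../XO.]-1* (1,1)[OXX/.O./XO.]-1 (1,2)[OXX/..O/XO.]-1 (2,2)[OXX/.../XOO]-1
p4 X@[OXX/O../XO.]: (1,1)[OXX/OX./XO.]+1* (1,2)[OXX/O.X/XO.]+1 (2,2)[OXX/O../XOX]+1
p5 O@[OXX/OX./XO.] terminal -1; root [..X/.../XO.] d6

O winning at [..X/.../XO.]: False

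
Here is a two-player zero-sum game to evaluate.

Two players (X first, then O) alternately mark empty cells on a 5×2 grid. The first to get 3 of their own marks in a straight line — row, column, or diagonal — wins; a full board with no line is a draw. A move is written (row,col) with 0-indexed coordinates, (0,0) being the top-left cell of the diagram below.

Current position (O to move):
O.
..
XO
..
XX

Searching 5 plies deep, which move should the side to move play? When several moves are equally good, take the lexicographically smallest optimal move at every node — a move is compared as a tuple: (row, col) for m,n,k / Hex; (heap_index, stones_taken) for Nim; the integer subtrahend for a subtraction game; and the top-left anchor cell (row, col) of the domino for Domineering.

[O./../XO/../XX] O move#1: (0,1):-1/OO/../XO/../XX, (1,0):-1/O./O./XO/../XX, (1,1):-1/O./.O/XO/../XX, (3,0):+0/O./../XO/O./XX*, (3,1):-1/O./../XO/.O/XX
[O./../XO/O./XX] X move#2: (0,1):+0/OX/../XO/O./XX*, (1,0):-1/O./X./XO/O./XX, (1,1):+0/O./.X/XO/O./XX, (3,1):+0/O./../XO/OX/XX
[OX/../XO/O./XX] O move#3: (1,0):+0/OX/O./XO/O./XX*, (1,1):+0/OX/.O/XO/O./XX, (3,1):+0/OX/../XO/OO/XX
[OX/O./XO/O./XX] X move#4: (1,1):+0/OX/OX/XO/O./XX*, (3,1):+0/OX/O./XO/OX/XX
[OX/OX/XO/O./XX] O move#5: (3,1):+0/OX/OX/XO/OO/XX*
[OX/OX/XO/OO/XX] end (terminal +0, X#6); searched O./../XO/../XX to 5

O's best at [O./../XO/../XX]: (3,0)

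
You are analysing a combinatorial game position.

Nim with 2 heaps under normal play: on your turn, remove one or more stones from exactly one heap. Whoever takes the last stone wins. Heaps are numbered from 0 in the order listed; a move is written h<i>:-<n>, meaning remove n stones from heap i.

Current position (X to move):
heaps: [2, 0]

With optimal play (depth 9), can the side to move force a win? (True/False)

X winning at [(2,0)]: True

ply 1, X at (2,0) | h0:-1=-1→(1,0); h0:-2=+1→(0,0)*
ply 2: (0,0) is terminal -1 (O); from (2,0) depth 9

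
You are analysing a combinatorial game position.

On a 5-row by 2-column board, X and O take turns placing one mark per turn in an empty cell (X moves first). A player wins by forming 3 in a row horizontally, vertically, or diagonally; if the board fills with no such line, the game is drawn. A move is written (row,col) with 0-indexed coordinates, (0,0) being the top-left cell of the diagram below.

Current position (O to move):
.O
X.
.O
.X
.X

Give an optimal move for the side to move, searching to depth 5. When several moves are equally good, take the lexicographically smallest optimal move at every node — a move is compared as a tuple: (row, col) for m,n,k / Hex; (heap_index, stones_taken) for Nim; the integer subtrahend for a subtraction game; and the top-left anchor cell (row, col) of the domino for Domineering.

O's best at [.O/X./.O/.X/.X]: (1,1)

p1 O@[.O/X./.O/.X/.X]: (0,0)[OO/X./.O/.X/.X]+0 (1,1)[.O/XO/.O/.X/.X]+1* (2,0)[.O/X./OO/.X/.X]+0 (3,0)[.O/X./.O/OX/.X]+0 (4,0)[.O/X./.O/.X/OX]+0
p2 X@[.O/XO/.O/.X/.X] terminal -1; root [.O/X./.O/.X/.X] d5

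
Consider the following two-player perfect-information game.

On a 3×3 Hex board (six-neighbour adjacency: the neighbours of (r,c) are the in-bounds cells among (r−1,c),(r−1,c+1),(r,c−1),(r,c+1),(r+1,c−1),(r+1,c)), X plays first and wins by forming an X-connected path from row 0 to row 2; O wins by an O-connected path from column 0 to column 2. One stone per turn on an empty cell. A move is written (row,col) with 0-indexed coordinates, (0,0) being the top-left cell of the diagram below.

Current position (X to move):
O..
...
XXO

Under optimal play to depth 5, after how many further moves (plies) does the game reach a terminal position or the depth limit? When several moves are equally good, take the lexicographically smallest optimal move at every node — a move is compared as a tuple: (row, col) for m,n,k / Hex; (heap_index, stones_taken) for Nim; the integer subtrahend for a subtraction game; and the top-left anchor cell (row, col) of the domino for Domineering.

PV length from [O../.../XXO]: 3 plies

ply 1, X at O../.../XXO | (0,1)=+1→OX./.../XXO*; (0,2)=+1→O.X/.../XXO; (1,0)=+1→O../X../XXO; (1,1)=+1→O../.X./XXO; (1,2)=+1→O../..X/XXO
ply 2, O at OX./.../XXO | (0,2)=-1→OXO/.../XXO*; (1,0)=-1→OX./O../XXO; (1,1)=-1→OX./.O./XXO; (1,2)=-1→OX./..O/XXO
ply 3, X at OXO/.../XXO | (1,0)=+1→OXO/X../XXO*; (1,1)=+1→OXO/.X./XXO; (1,2)=+1→OXO/..X/XXO
ply 4: OXO/X../XXO is terminal -1 (O); from O../.../XXO depth 5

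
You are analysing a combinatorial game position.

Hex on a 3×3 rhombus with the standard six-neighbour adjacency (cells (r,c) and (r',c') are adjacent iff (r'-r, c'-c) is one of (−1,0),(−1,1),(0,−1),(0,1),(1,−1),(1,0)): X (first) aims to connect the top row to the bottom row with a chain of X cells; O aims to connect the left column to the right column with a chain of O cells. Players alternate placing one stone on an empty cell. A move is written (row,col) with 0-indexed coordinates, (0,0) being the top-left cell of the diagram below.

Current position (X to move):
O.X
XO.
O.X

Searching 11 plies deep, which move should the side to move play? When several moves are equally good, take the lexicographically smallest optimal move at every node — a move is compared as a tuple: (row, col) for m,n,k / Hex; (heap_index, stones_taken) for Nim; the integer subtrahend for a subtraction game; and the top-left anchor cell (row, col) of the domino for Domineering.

X's best at [O.X/XO./O.X]: (1,2)

[O.X/XO./O.X] X move#1: (0,1):-1/OXX/XO./O.X, (1,2):+1/O.X/XOX/O.X*, (2,1):-1/O.X/XO./OXX
[O.X/XOX/O.X] end (terminal -1, O#2); searched O.X/XO./O.X to 11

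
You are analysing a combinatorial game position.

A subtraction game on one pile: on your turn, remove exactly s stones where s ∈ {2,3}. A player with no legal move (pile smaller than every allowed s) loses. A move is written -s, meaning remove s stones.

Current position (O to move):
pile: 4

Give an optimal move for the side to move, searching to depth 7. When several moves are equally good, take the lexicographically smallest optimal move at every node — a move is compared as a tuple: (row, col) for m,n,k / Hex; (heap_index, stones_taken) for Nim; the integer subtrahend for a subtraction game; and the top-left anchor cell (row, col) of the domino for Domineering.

O's best at [4]: -3

ply 1, O at 4 | -2=-1→2; -3=+1→1*
ply 2: 1 is terminal -1 (X); from 4 depth 7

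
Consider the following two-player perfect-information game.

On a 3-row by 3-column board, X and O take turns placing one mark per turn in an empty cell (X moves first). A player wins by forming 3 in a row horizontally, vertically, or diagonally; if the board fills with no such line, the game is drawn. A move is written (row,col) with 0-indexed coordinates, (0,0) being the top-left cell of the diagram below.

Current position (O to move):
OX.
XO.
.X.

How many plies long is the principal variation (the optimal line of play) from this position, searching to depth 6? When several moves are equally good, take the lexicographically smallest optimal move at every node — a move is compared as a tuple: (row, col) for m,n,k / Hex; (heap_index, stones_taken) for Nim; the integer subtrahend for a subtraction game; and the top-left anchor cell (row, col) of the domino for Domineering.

ply 1, O at OX./XO./.X. | (0,2)=+1→OXO/XO./.X.*; (1,2)=+0→OX./XOO/.X.; (2,0)=+1→OX./XO./OX.; (2,2)=+1→OX./XO./.XO
ply 2, X at OXO/XO./.X. | (1,2)=-1→OXO/XOX/.X.*; (2,0)=-1→OXO/XO./XX.; (2,2)=-1→OXO/XO./.XX
ply 3, O at OXO/XOX/.X. | (2,0)=+1→OXO/XOX/OX.*; (2,2)=+1→OXO/XOX/.XO
ply 4: OXO/XOX/OX. is terminal -1 (X); from OX./XO./.X. depth 6

PV length from [OX./XO./.X.]: 3 plies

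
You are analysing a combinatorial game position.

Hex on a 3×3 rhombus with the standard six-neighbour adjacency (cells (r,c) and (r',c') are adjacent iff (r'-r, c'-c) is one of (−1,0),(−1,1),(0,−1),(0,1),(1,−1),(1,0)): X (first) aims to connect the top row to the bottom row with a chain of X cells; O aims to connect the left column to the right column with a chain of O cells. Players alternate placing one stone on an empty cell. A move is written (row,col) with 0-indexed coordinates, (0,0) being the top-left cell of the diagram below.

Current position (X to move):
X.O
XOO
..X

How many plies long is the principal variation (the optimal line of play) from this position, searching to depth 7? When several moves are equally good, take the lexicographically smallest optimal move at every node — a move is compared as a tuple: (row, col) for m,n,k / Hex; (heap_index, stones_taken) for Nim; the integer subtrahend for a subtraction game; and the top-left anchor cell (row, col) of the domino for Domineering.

PV length from [X.O/XOO/..X]: 1 ply

[X.O/XOO/..X] X move#1: (0,1):-1/XXO/XOO/..X, (2,0):+1/X.O/XOO/X.X*, (2,1):-1/X.O/XOO/.XX
[X.O/XOO/X.X] end (terminal -1, O#2); searched X.O/XOO/..X to 7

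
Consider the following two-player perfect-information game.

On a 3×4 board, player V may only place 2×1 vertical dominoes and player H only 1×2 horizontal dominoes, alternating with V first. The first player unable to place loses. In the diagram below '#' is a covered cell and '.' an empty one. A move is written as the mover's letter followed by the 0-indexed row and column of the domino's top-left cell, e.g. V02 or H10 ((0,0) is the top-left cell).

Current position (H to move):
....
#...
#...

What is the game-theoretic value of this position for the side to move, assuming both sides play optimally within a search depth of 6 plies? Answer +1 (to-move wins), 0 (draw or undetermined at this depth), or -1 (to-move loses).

value(..../#.../#..., H) = +1

[..../#.../#...] H move#1: H00:-1/##../#.../#..., H01:-1/.##./#.../#..., H02:-1/..##/#.../#..., H11:+1/..../###./#...*, H12:+1/..../#.##/#..., H21:-1/..../#.../###., H22:-1/..../#.../#.##
[..../###./#...] V move#2: V03:-1/...#/####/#...*, V13:-1/..../####/#..#
[...#/####/#...] H move#3: H00:+1/##.#/####/#...*, H01:+1/.###/####/#..., H21:+1/...#/####/###., H22:+1/...#/####/#.##
[##.#/####/#...] end (terminal -1, V#4); searched ..../#.../#... to 6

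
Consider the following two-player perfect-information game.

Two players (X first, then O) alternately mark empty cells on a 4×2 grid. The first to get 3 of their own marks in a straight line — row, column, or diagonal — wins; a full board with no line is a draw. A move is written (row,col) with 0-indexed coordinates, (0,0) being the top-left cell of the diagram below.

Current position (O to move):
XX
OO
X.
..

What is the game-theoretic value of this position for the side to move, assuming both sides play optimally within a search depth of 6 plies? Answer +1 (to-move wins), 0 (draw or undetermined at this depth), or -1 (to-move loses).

value(XX/OO/X./.., O) = 0

p1 O@[XX/OO/X./..]: (2,1)[XX/OO/XO/..]+0* (3,0)[XX/OO/X./O.]+0 (3,1)[XX/OO/X./.O]+0
p2 X@[XX/OO/XO/..]: (3,0)[XX/OO/XO/X.]-1 (3,1)[XX/OO/XO/.X]+0*
p3 O@[XX/OO/XO/.X]: (3,0)[XX/OO/XO/OX]+0*
p4 X@[XX/OO/XO/OX] terminal +0; root [XX/OO/X./..] d6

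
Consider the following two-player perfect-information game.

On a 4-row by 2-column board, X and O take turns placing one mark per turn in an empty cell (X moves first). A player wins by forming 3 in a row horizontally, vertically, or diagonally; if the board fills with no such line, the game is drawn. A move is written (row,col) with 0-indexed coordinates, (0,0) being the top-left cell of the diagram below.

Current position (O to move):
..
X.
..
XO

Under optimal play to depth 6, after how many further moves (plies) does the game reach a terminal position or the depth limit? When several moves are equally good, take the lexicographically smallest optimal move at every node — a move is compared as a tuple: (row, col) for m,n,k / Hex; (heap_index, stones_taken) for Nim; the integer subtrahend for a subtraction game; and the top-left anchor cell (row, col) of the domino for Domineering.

PV length from [../X./../XO]: 5 plies

[../X./../XO] O move#1: (0,0):-1/O./X./../XO, (0,1):-1/.O/X./../XO, (1,1):-1/../XO/../XO, (2,0):+0/../X./O./XO*, (2,1):-1/../X./.O/XO
[../X./O./XO] X move#2: (0,0):+0/X./X./O./XO*, (0,1):+0/.X/X./O./XO, (1,1):+0/../XX/O./XO, (2,1):+0/../X./OX/XO
[X./X./O./XO] O move#3: (0,1):+0/XO/X./O./XO*, (1,1):+0/X./XO/O./XO, (2,1):+0/X./X./OO/XO
[XO/X./O./XO] X move#4: (1,1):+0/XO/XX/O./XO*, (2,1):+0/XO/X./OX/XO
[XO/XX/O./XO] O move#5: (2,1):+0/XO/XX/OO/XO*
[XO/XX/OO/XO] end (terminal +0, X#6); searched ../X./../XO to 6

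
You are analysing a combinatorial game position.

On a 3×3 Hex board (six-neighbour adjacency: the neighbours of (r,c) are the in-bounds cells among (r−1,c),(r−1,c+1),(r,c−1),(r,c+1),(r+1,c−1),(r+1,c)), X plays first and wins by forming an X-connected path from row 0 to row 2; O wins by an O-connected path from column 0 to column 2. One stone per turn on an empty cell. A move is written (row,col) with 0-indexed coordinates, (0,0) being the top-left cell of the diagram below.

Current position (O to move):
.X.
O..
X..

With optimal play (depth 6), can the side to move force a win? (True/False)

O winning at [.X./O../X..]: True

p1 O@[.X./O../X..]: (0,0)[OX./O../X..]-1 (0,2)[.XO/O../X..]-1 (1,1)[.X./OO./X..]+1* (1,2)[.X./O.O/X..]-1 (2,1)[.X./O../XO.]-1 (2,2)[.X./O../X.O]-1
p2 X@[.X./OO./X..]: (0,0)[XX./OO./X..]-1* (0,2)[.XX/OO./X..]-1 (1,2)[.X./OOX/X..]-1 (2,1)[.X./OO./XX.]-1 (2,2)[.X./OO./X.X]-1
p3 O@[XX./OO./X..]: (0,2)[XXO/OO./X..]+1* (1,2)[XX./OOO/X..]+1 (2,1)[XX./OO./XO.]+1 (2,2)[XX./OO./X.O]+1
p4 X@[XXO/OO./X..] terminal -1; root [.X./O../X..] d6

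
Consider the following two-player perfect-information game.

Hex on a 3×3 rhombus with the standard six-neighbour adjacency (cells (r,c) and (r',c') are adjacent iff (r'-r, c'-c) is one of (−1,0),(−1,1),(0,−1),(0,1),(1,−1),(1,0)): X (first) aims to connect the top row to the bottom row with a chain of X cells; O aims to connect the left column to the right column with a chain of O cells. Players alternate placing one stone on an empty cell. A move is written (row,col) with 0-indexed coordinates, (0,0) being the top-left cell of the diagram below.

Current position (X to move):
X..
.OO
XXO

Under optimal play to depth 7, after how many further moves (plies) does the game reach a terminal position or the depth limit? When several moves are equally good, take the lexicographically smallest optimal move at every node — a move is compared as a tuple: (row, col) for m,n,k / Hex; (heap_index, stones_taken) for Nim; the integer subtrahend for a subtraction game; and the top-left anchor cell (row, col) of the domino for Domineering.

PV length from [X../.OO/XXO]: 1 ply

[X../.OO/XXO] X move#1: (0,1):-1/XX./.OO/XXO, (0,2):-1/X.X/.OO/XXO, (1,0):+1/X../XOO/XXO*
[X../XOO/XXO] end (terminal -1, O#2); searched X../.OO/XXO to 7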